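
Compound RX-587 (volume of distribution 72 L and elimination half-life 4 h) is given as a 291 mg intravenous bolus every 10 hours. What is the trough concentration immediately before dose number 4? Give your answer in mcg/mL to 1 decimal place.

0.9 mcg/mL

f = (1/2)^(τ/t½) = (1/2)^(10/4) ≈ 0.1768.
C₀ = D/Vd = 291/72 ≈ 4.042 mcg/mL.
Before the 4th dose, 3 doses have been given. Superposition: Cmin = C₀·(f + f² + … + f^3).
≈ 4.042 × (0.1768 + 0.0313 + 0.0055) ≈ 4.042 × 0.2136 ≈ 0.863 mcg/mL.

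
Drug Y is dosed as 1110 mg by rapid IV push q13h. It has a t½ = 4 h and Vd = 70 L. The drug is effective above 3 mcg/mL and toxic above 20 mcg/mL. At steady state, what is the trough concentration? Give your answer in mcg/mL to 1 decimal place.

Over one 13-h interval, 13/4 ≈ 3.25 half-lives elapse, leaving f ≈ 0.1051 of each dose.
At steady state, accumulation factor R = 1/(1 − e^(−kτ)) ≈ 1.1174.
Each bolus raises the concentration by D/Vd = 1110/70 ≈ 15.857 mcg/mL.
Steady-state peak Cmax,ss = C₀·R ≈ 15.857 × 1.1174 ≈ 17.719 mcg/mL.
Steady-state trough Cmin,ss = Cmax,ss·f ≈ 17.719 × 0.1051 ≈ 1.862 mcg/mL.
Trough 1.9 mcg/mL vs MEC 3 mcg/mL: subtherapeutic.

1.9 mcg/mL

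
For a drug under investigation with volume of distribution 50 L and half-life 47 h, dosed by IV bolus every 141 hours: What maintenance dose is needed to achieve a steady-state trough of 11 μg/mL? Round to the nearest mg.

3850 mg

τ/t½ = 141/47 ≈ 3, so f = (1/2)^(141/47) ≈ 0.125000.
Cmin,ss = (D/Vd)·f/(1−f), so D = Cmin,ss·Vd·(1−f)/f.
D = 11 × 50 × (1−f)/f ≈ 11 × 50 × 7.00000 ≈ 3850.00 mg.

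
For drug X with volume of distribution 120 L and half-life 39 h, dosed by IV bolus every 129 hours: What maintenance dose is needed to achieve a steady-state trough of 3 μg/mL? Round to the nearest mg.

3205 mg

τ/t½ = 129/39 ≈ 3.3077, so f = (1/2)^(129/39) ≈ 0.100992.
Cmin,ss = (D/Vd)·f/(1−f), so D = Cmin,ss·Vd·(1−f)/f.
D = 3 × 120 × (1−f)/f ≈ 3 × 120 × 8.90177 ≈ 3204.64 mg.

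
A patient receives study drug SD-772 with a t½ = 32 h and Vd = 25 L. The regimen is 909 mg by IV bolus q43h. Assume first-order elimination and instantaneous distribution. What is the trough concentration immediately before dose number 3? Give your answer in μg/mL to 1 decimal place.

20.0 μg/mL

f = (1/2)^(τ/t½) = (1/2)^(43/32) ≈ 0.3940.
C₀ = D/Vd = 909/25 ≈ 36.360 μg/mL.
Before the 3rd dose, 2 doses have been given. Superposition: Cmin = C₀·(f + f²).
≈ 36.360 × (0.3940 + 0.1552) ≈ 36.360 × 0.5492 ≈ 19.969 μg/mL.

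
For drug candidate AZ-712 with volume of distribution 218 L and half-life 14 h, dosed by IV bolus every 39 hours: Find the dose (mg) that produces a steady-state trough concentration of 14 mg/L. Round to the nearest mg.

17994 mg

τ/t½ = 39/14 ≈ 2.7857, so f = (1/2)^(39/14) ≈ 0.145016.
Cmin,ss = (D/Vd)·f/(1−f), so D = Cmin,ss·Vd·(1−f)/f.
D = 14 × 218 × (1−f)/f ≈ 14 × 218 × 5.89579 ≈ 17993.95 mg.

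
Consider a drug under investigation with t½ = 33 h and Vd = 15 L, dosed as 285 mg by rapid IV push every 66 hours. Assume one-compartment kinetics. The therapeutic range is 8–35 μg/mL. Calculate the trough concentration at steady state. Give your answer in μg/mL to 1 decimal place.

τ = 66 h = 2 half-lives, so f = (1/2)^2 = 0.25.
Accumulation ratio R = 1/(1 − f) = 1/0.75 = 4/3.
Single-dose peak C₀ = D/Vd = 285/15 = 19 μg/mL.
Steady-state peak Cmax,ss = C₀·R = 19 × 4/3 ≈ 25.333 μg/mL.
Steady-state trough Cmin,ss = Cmax,ss·f ≈ 25.333 × 0.25 ≈ 6.333 μg/mL.
Trough 6.3 μg/mL vs MEC 8 μg/mL: subtherapeutic.

6.3 μg/mL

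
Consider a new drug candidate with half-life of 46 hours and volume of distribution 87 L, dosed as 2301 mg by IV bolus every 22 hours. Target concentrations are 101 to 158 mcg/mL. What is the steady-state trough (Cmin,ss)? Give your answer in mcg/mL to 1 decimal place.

τ/t½ = 22/46 ≈ 0.47826, so fraction remaining f = (1/2)^(22/46) ≈ 0.7178.
At steady state, accumulation factor R = 1/(1 − e^(−kτ)) ≈ 3.5436.
Each bolus raises the concentration by D/Vd = 2301/87 ≈ 26.448 mcg/mL.
Steady-state peak Cmax,ss = C₀·R ≈ 26.448 × 3.5436 ≈ 93.721 mcg/mL.
Steady-state trough Cmin,ss = Cmax,ss·f ≈ 93.721 × 0.7178 ≈ 67.273 mcg/mL.
Trough 67.3 mcg/mL vs MEC 101 mcg/mL: subtherapeutic.

67.3 mcg/mL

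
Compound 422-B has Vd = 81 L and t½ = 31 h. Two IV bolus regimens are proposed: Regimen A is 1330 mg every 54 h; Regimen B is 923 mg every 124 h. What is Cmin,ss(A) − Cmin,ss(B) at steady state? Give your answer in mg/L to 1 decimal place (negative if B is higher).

Regimen A: f = (1/2)^(54/31) ≈ 0.2990; Cmin,ss = (1330/81)·f/(1−f) ≈ 7.004 mg/L.
Regimen B: f = (1/2)^(124/31) ≈ 0.0625; Cmin,ss = (923/81)·f/(1−f) ≈ 0.760 mg/L.
Difference ≈ 7.004 − 0.760 ≈ 6.244 mg/L.

6.2 mg/L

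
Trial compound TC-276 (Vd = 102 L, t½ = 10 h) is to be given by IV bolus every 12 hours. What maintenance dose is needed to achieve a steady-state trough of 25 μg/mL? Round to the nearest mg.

3308 mg

τ/t½ = 12/10 ≈ 1.2, so f = (1/2)^(12/10) ≈ 0.435275.
Cmin,ss = (D/Vd)·f/(1−f), so D = Cmin,ss·Vd·(1−f)/f.
D = 25 × 102 × (1−f)/f ≈ 25 × 102 × 1.29740 ≈ 3308.37 mg.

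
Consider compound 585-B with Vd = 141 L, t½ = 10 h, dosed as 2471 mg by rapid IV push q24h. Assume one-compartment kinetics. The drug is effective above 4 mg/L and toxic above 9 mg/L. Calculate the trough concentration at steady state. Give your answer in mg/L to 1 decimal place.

4.1 mg/L

k = ln2/t½ = ln2/10 ≈ 0.069315 h⁻¹; fraction remaining f = e^(−kτ) = e^(−0.069315×24) ≈ 0.1895.
Single-dose peak C₀ = D/Vd = 2471/141 ≈ 17.525 mg/L.
Steady-state trough Cmin,ss = C₀·f/(1−f) ≈ 17.525 × 0.1895/0.8105 ≈ 4.097 mg/L.
Trough 4.1 mg/L vs MEC 4 mg/L: adequate.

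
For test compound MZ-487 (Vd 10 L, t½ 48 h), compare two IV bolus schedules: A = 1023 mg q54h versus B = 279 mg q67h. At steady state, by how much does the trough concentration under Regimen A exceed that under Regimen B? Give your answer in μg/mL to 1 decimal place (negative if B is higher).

69.5 μg/mL

Regimen A: f = (1/2)^(54/48) ≈ 0.4585; Cmin,ss = (1023/10)·f/(1−f) ≈ 86.620 μg/mL.
Regimen B: f = (1/2)^(67/48) ≈ 0.3800; Cmin,ss = (279/10)·f/(1−f) ≈ 17.100 μg/mL.
Difference ≈ 86.620 − 17.100 ≈ 69.520 μg/mL.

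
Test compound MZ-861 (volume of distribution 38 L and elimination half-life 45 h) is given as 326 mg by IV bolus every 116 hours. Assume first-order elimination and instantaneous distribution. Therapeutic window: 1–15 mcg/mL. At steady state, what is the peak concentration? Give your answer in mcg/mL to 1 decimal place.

10.3 mcg/mL

τ/t½ = 116/45 ≈ 2.5778, so fraction remaining f = (1/2)^(116/45) ≈ 0.1675.
At steady state, accumulation factor R = 1/(1 − e^(−kτ)) ≈ 1.2012.
Single-dose peak C₀ = D/Vd = 326/38 ≈ 8.579 mcg/mL.
Steady-state peak Cmax,ss = C₀·R ≈ 8.579 × 1.2012 ≈ 10.305 mcg/mL.
Peak 10.3 mcg/mL vs MTC 15 mcg/mL: below toxic threshold.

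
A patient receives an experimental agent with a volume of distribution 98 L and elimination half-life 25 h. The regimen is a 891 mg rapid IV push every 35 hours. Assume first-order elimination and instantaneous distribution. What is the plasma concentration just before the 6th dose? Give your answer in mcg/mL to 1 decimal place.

f = (1/2)^(τ/t½) = (1/2)^(35/25) ≈ 0.3789.
C₀ = D/Vd = 891/98 ≈ 9.092 mcg/mL.
Before the 6th dose, 5 doses have been given. Superposition: Cmin = C₀·(f + f² + … + f^5).
≈ 9.092 × (0.3789 + 0.1436 + 0.0544 + 0.0206 + 0.0078) ≈ 9.092 × 0.6053 ≈ 5.503 mcg/mL.

5.5 mcg/mL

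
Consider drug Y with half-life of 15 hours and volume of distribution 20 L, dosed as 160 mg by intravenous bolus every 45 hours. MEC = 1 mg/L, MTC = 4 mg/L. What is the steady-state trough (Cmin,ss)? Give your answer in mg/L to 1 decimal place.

1.1 mg/L

τ = 45 h = 3 half-lives, so f = (1/2)^3 = 0.125.
Accumulation ratio R = 1/(1 − f) = 1/0.875 = 8/7.
Single-dose peak C₀ = D/Vd = 160/20 = 8 mg/L.
Steady-state peak Cmax,ss = C₀·R = 8 × 8/7 ≈ 9.143 mg/L.
Steady-state trough Cmin,ss = Cmax,ss·f ≈ 9.143 × 0.125 ≈ 1.143 mg/L.
Trough 1.1 mg/L vs MEC 1 mg/L: adequate.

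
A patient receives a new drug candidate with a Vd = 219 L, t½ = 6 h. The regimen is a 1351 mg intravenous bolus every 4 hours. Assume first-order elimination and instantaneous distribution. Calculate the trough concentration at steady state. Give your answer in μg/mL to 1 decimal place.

k = ln2/t½ = ln2/6 ≈ 0.115525 h⁻¹; fraction remaining f = e^(−kτ) = e^(−0.115525×4) ≈ 0.6300.
Single-dose peak C₀ = D/Vd = 1351/219 ≈ 6.169 μg/mL.
Steady-state trough Cmin,ss = C₀·f/(1−f) ≈ 6.169 × 0.6300/0.3700 ≈ 10.504 μg/mL.

10.5 μg/mL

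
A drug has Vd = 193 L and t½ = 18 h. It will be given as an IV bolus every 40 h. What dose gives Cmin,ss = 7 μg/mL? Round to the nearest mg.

4953 mg

τ/t½ = 40/18 ≈ 2.2222, so f = (1/2)^(40/18) ≈ 0.214311.
Cmin,ss = (D/Vd)·f/(1−f), so D = Cmin,ss·Vd·(1−f)/f.
D = 7 × 193 × (1−f)/f ≈ 7 × 193 × 3.66612 ≈ 4952.93 mg.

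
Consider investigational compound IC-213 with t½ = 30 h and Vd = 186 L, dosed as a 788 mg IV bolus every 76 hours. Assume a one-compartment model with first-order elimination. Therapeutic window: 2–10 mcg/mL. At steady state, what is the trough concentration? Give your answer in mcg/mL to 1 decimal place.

0.9 mcg/mL

k = ln2/t½ = ln2/30 ≈ 0.023105 h⁻¹; fraction remaining f = e^(−kτ) = e^(−0.023105×76) ≈ 0.1727.
Single-dose peak C₀ = D/Vd = 788/186 ≈ 4.237 mcg/mL.
Steady-state trough Cmin,ss = C₀·f/(1−f) ≈ 4.237 × 0.1727/0.8273 ≈ 0.884 mcg/mL.
Trough 0.9 mcg/mL vs MEC 2 mcg/mL: subtherapeutic.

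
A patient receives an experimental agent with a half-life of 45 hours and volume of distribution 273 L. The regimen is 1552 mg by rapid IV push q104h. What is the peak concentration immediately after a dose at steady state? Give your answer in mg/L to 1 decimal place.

7.1 mg/L

τ/t½ = 104/45 ≈ 2.3111, so fraction remaining f = (1/2)^(104/45) ≈ 0.2015.
At steady state, accumulation factor R = 1/(1 − e^(−kτ)) ≈ 1.2523.
Single-dose peak C₀ = D/Vd = 1552/273 ≈ 5.685 mg/L.
Steady-state peak Cmax,ss = C₀·R ≈ 5.685 × 1.2523 ≈ 7.119 mg/L.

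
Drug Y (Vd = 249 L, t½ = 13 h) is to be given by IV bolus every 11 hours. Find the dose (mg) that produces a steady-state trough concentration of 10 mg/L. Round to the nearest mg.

1986 mg

τ/t½ = 11/13 ≈ 0.84615, so f = (1/2)^(11/13) ≈ 0.556266.
Cmin,ss = (D/Vd)·f/(1−f), so D = Cmin,ss·Vd·(1−f)/f.
D = 10 × 249 × (1−f)/f ≈ 10 × 249 × 0.79770 ≈ 1986.27 mg.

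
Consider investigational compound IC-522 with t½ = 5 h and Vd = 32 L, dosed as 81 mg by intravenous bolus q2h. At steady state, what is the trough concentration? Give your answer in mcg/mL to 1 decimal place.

k = ln2/t½ = ln2/5 ≈ 0.138629 h⁻¹; fraction remaining f = e^(−kτ) = e^(−0.138629×2) ≈ 0.7579.
Each bolus raises the concentration by D/Vd = 81/32 ≈ 2.531 mcg/mL.
Steady-state trough Cmin,ss = C₀·f/(1−f) ≈ 2.531 × 0.7579/0.2421 ≈ 7.923 mcg/mL.

7.9 mcg/mL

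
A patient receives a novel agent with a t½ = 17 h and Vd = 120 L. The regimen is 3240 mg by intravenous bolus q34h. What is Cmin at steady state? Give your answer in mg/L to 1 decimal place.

9.0 mg/L

The dosing interval is 2 half-lives, so f = 2^(−2) = 0.25.
At steady state, R = 1/(1 − 0.25) = 4/3.
Single-dose peak C₀ = D/Vd = 3240/120 = 27 mg/L.
Steady-state peak Cmax,ss = C₀·R = 27 × 4/3 ≈ 36.000 mg/L.
Steady-state trough Cmin,ss = Cmax,ss·f ≈ 36.000 × 0.25 ≈ 9.000 mg/L.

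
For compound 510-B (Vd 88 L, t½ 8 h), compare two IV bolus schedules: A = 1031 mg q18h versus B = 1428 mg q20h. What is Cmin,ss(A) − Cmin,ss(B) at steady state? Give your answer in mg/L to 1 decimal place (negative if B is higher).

-0.4 mg/L

Regimen A: f = (1/2)^(18/8) ≈ 0.2102; Cmin,ss = (1031/88)·f/(1−f) ≈ 3.118 mg/L.
Regimen B: f = (1/2)^(20/8) ≈ 0.1768; Cmin,ss = (1428/88)·f/(1−f) ≈ 3.485 mg/L.
Difference ≈ 3.118 − 3.485 ≈ -0.367 mg/L.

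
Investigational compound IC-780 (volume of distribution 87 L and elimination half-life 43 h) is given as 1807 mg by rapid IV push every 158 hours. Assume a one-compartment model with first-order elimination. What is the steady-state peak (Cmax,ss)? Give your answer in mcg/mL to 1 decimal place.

τ/t½ = 158/43 ≈ 3.6744, so fraction remaining f = (1/2)^(158/43) ≈ 0.0783.
At steady state, accumulation factor R = 1/(1 − e^(−kτ)) ≈ 1.0850.
Single-dose peak C₀ = D/Vd = 1807/87 ≈ 20.770 mcg/mL.
Cmax,ss = C₀/(1 − f) ≈ 20.770/0.9217 ≈ 22.534 mcg/mL.

22.5 mcg/mL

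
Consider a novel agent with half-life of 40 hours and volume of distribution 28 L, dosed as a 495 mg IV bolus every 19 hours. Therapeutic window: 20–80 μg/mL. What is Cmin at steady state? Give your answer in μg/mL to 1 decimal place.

τ/t½ = 19/40 ≈ 0.475, so fraction remaining f = (1/2)^(19/40) ≈ 0.7195.
Accumulation ratio R = 1/(1 − f) ≈ 1/0.2805 ≈ 3.5651.
Each bolus raises the concentration by D/Vd = 495/28 ≈ 17.679 μg/mL.
Steady-state peak Cmax,ss = C₀·R ≈ 17.679 × 3.5651 ≈ 63.027 μg/mL.
One interval later, Cmin,ss = Cmax,ss·e^(−kτ) ≈ 63.027 × 0.7195 ≈ 45.348 μg/mL.
Trough 45.3 μg/mL vs MEC 20 μg/mL: adequate.

45.3 μg/mL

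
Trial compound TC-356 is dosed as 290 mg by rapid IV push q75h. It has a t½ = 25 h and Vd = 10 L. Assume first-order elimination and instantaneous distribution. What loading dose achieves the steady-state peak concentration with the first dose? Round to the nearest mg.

331 mg

f = (1/2)^(75/25) ≈ 0.125000; accumulation ratio R = 1/(1−f) ≈ 1.14286.
Loading dose to hit Cmax,ss on first dose: D_load = D_maint·R ≈ 290 × 1.14286 ≈ 331.43 mg.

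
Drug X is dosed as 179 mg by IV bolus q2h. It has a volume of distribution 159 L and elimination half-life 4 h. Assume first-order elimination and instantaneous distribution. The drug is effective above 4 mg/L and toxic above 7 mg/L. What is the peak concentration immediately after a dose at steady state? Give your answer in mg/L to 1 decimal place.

3.8 mg/L

τ/t½ = 2/4 ≈ 0.5, so fraction remaining f = (1/2)^(2/4) ≈ 0.7071.
At steady state, accumulation factor R = 1/(1 − e^(−kτ)) ≈ 3.4141.
Each bolus raises the concentration by D/Vd = 179/159 ≈ 1.126 mg/L.
Steady-state peak Cmax,ss = C₀·R ≈ 1.126 × 3.4141 ≈ 3.844 mg/L.
Peak 3.8 mg/L vs MTC 7 mg/L: below toxic threshold.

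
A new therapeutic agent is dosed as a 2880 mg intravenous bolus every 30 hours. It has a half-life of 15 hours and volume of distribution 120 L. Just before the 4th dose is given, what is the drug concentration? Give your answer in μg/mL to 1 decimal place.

f = (1/2)^(τ/t½) = (1/2)^(30/15) ≈ 0.2500.
C₀ = D/Vd = 2880/120 ≈ 24.000 μg/mL.
Before the 4th dose, 3 doses have been given. Superposition: Cmin = C₀·(f + f² + … + f^3).
≈ 24.000 × (0.2500 + 0.0625 + 0.0156) ≈ 24.000 × 0.3281 ≈ 7.874 μg/mL.

7.9 μg/mL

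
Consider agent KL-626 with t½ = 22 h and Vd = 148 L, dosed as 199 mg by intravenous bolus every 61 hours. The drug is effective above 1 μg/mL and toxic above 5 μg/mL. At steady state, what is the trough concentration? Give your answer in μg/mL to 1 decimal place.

Over one 61-h interval, 61/22 ≈ 2.7727 half-lives elapse, leaving f ≈ 0.1463 of each dose.
Accumulation ratio R = 1/(1 − f) ≈ 1/0.8537 ≈ 1.1714.
Each bolus raises the concentration by D/Vd = 199/148 ≈ 1.345 μg/mL.
Cmax,ss = C₀/(1 − f) ≈ 1.345/0.8537 ≈ 1.575 μg/mL.
Steady-state trough Cmin,ss = Cmax,ss·f ≈ 1.575 × 0.1463 ≈ 0.230 μg/mL.
Trough 0.2 μg/mL vs MEC 1 μg/mL: subtherapeutic.

0.2 μg/mL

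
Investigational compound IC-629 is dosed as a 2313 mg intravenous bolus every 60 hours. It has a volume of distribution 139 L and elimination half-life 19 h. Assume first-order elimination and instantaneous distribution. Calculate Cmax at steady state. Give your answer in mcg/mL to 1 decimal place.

Over one 60-h interval, 60/19 ≈ 3.1579 half-lives elapse, leaving f ≈ 0.1120 of each dose.
Accumulation ratio R = 1/(1 − f) ≈ 1/0.8880 ≈ 1.1261.
Each bolus raises the concentration by D/Vd = 2313/139 ≈ 16.640 mcg/mL.
Steady-state peak Cmax,ss = C₀·R ≈ 16.640 × 1.1261 ≈ 18.738 mcg/mL.

18.7 mcg/mL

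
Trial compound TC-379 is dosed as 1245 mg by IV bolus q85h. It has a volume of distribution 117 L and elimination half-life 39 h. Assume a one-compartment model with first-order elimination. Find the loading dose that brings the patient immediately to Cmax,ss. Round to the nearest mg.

1598 mg

f = (1/2)^(85/39) ≈ 0.220754; accumulation ratio R = 1/(1−f) ≈ 1.28329.
Loading dose to hit Cmax,ss on first dose: D_load = D_maint·R ≈ 1245 × 1.28329 ≈ 1597.70 mg.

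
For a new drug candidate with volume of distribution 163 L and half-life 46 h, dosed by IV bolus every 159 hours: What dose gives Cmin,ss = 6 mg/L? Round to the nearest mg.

τ/t½ = 159/46 ≈ 3.4565, so f = (1/2)^(159/46) ≈ 0.091093.
Cmin,ss = (D/Vd)·f/(1−f), so D = Cmin,ss·Vd·(1−f)/f.
D = 6 × 163 × (1−f)/f ≈ 6 × 163 × 9.97779 ≈ 9758.28 mg.

9758 mg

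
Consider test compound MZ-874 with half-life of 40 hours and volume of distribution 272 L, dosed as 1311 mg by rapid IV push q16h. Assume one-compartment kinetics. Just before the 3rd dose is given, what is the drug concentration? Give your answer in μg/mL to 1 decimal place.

6.4 μg/mL

f = (1/2)^(τ/t½) = (1/2)^(16/40) ≈ 0.7579.
C₀ = D/Vd = 1311/272 ≈ 4.820 μg/mL.
Before the 3rd dose, 2 doses have been given. Superposition: Cmin = C₀·(f + f²).
≈ 4.820 × (0.7579 + 0.5744) ≈ 4.820 × 1.3323 ≈ 6.422 μg/mL.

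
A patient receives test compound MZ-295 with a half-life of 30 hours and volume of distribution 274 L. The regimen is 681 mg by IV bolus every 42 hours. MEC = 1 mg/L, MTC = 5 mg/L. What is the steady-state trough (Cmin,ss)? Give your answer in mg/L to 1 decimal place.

1.5 mg/L

k = ln2/t½ = ln2/30 ≈ 0.023105 h⁻¹; fraction remaining f = e^(−kτ) = e^(−0.023105×42) ≈ 0.3789.
Each bolus raises the concentration by D/Vd = 681/274 ≈ 2.485 mg/L.
Steady-state trough Cmin,ss = C₀·f/(1−f) ≈ 2.485 × 0.3789/0.6211 ≈ 1.516 mg/L.
Trough 1.5 mg/L vs MEC 1 mg/L: adequate.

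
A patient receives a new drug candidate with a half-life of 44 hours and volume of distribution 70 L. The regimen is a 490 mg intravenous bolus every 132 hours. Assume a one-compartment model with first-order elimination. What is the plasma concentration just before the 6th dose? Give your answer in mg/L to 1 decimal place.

f = (1/2)^(τ/t½) = (1/2)^(132/44) ≈ 0.1250.
C₀ = D/Vd = 490/70 ≈ 7.000 mg/L.
Before the 6th dose, 5 doses have been given. Superposition: Cmin = C₀·(f + f² + … + f^5).
≈ 7.000 × (0.1250 + 0.0156 + 0.0020 + 0.0002 + 0.0000) ≈ 7.000 × 0.1428 ≈ 1.000 mg/L.

1.0 mg/L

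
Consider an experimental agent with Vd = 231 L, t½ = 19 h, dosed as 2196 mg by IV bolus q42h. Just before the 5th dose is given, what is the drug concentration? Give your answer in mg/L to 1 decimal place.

f = (1/2)^(τ/t½) = (1/2)^(42/19) ≈ 0.2161.
C₀ = D/Vd = 2196/231 ≈ 9.506 mg/L.
Before the 5th dose, 4 doses have been given. Superposition: Cmin = C₀·(f + f² + … + f^4).
≈ 9.506 × (0.2161 + 0.0467 + 0.0101 + 0.0022) ≈ 9.506 × 0.2751 ≈ 2.615 mg/L.

2.6 mg/L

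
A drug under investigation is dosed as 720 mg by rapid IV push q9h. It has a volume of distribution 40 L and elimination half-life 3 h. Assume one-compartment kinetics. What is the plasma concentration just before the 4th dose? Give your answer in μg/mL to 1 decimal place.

2.6 μg/mL

f = (1/2)^(τ/t½) = (1/2)^(9/3) ≈ 0.1250.
C₀ = D/Vd = 720/40 ≈ 18.000 μg/mL.
Before the 4th dose, 3 doses have been given. Superposition: Cmin = C₀·(f + f² + … + f^3).
≈ 18.000 × (0.1250 + 0.0156 + 0.0020) ≈ 18.000 × 0.1426 ≈ 2.567 μg/mL.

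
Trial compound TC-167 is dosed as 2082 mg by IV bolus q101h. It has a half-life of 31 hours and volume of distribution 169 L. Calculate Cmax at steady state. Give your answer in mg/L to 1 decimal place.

τ/t½ = 101/31 ≈ 3.2581, so fraction remaining f = (1/2)^(101/31) ≈ 0.1045.
At steady state, accumulation factor R = 1/(1 − e^(−kτ)) ≈ 1.1167.
Each bolus raises the concentration by D/Vd = 2082/169 ≈ 12.320 mg/L.
Steady-state peak Cmax,ss = C₀·R ≈ 12.320 × 1.1167 ≈ 13.758 mg/L.

13.8 mg/L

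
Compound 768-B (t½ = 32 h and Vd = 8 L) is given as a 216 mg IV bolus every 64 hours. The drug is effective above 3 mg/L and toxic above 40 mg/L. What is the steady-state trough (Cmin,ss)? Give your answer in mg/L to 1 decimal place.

τ = 64 h = 2 half-lives, so f = (1/2)^2 = 0.25.
At steady state, R = 1/(1 − 0.25) = 4/3.
Single-dose peak C₀ = D/Vd = 216/8 = 27 mg/L.
Steady-state peak Cmax,ss = C₀·R = 27 × 4/3 ≈ 36.000 mg/L.
Steady-state trough Cmin,ss = Cmax,ss·f ≈ 36.000 × 0.25 ≈ 9.000 mg/L.
Trough 9.0 mg/L vs MEC 3 mg/L: adequate.

9.0 mg/L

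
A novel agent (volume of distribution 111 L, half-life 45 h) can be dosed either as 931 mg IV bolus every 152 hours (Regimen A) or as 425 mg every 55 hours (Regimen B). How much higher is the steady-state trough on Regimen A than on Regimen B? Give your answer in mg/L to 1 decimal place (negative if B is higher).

-2.0 mg/L

Regimen A: f = (1/2)^(152/45) ≈ 0.0962; Cmin,ss = (931/111)·f/(1−f) ≈ 0.893 mg/L.
Regimen B: f = (1/2)^(55/45) ≈ 0.4286; Cmin,ss = (425/111)·f/(1−f) ≈ 2.872 mg/L.
Difference ≈ 0.893 − 2.872 ≈ -1.979 mg/L.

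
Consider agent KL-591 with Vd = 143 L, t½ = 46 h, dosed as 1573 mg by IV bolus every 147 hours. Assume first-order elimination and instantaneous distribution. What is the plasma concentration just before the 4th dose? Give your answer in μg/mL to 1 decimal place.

f = (1/2)^(τ/t½) = (1/2)^(147/46) ≈ 0.1091.
C₀ = D/Vd = 1573/143 ≈ 11.000 μg/mL.
Before the 4th dose, 3 doses have been given. Superposition: Cmin = C₀·(f + f² + … + f^3).
≈ 11.000 × (0.1091 + 0.0119 + 0.0013) ≈ 11.000 × 0.1223 ≈ 1.345 μg/mL.

1.3 μg/mL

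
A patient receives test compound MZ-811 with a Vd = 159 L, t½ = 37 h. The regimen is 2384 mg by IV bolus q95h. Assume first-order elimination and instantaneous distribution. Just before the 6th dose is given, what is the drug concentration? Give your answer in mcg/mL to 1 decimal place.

f = (1/2)^(τ/t½) = (1/2)^(95/37) ≈ 0.1687.
C₀ = D/Vd = 2384/159 ≈ 14.994 mcg/mL.
Before the 6th dose, 5 doses have been given. Superposition: Cmin = C₀·(f + f² + … + f^5).
≈ 14.994 × (0.1687 + 0.0285 + 0.0048 + 0.0008 + 0.0001) ≈ 14.994 × 0.2029 ≈ 3.042 mcg/mL.

3.0 mcg/mL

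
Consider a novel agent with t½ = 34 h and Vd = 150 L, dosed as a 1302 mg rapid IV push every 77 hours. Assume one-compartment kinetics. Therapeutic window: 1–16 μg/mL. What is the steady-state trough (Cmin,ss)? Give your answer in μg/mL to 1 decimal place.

τ/t½ = 77/34 ≈ 2.2647, so fraction remaining f = (1/2)^(77/34) ≈ 0.2081.
Accumulation ratio R = 1/(1 − f) ≈ 1/0.7919 ≈ 1.2628.
Single-dose peak C₀ = D/Vd = 1302/150 ≈ 8.680 μg/mL.
Steady-state peak Cmax,ss = C₀·R ≈ 8.680 × 1.2628 ≈ 10.961 μg/mL.
Steady-state trough Cmin,ss = Cmax,ss·f ≈ 10.961 × 0.2081 ≈ 2.281 μg/mL.
Trough 2.3 μg/mL vs MEC 1 μg/mL: adequate.

2.3 μg/mL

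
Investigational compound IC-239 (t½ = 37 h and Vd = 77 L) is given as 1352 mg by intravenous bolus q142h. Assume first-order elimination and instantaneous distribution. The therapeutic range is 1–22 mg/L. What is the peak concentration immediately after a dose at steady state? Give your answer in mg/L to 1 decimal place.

18.9 mg/L

Over one 142-h interval, 142/37 ≈ 3.8378 half-lives elapse, leaving f ≈ 0.0699 of each dose.
At steady state, accumulation factor R = 1/(1 − e^(−kτ)) ≈ 1.0752.
Single-dose peak C₀ = D/Vd = 1352/77 ≈ 17.558 mg/L.
Steady-state peak Cmax,ss = C₀·R ≈ 17.558 × 1.0752 ≈ 18.878 mg/L.
Peak 18.9 mg/L vs MTC 22 mg/L: below toxic threshold.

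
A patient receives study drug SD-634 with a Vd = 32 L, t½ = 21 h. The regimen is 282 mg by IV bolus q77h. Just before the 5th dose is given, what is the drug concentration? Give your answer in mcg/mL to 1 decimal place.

f = (1/2)^(τ/t½) = (1/2)^(77/21) ≈ 0.0787.
C₀ = D/Vd = 282/32 ≈ 8.812 mcg/mL.
Before the 5th dose, 4 doses have been given. Superposition: Cmin = C₀·(f + f² + … + f^4).
≈ 8.812 × (0.0787 + 0.0062 + 0.0005 + 0.0000) ≈ 8.812 × 0.0854 ≈ 0.753 mcg/mL.

0.8 mcg/mL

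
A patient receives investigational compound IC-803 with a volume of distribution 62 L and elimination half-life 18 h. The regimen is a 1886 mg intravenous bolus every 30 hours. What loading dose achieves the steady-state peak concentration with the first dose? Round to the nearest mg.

f = (1/2)^(30/18) ≈ 0.314980; accumulation ratio R = 1/(1−f) ≈ 1.45981.
Loading dose to hit Cmax,ss on first dose: D_load = D_maint·R ≈ 1886 × 1.45981 ≈ 2753.20 mg.

2753 mg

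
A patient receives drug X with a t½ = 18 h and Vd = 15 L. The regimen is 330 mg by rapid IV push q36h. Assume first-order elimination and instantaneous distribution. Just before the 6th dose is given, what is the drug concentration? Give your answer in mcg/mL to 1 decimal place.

7.3 mcg/mL

f = (1/2)^(τ/t½) = (1/2)^(36/18) ≈ 0.2500.
C₀ = D/Vd = 330/15 ≈ 22.000 mcg/mL.
Before the 6th dose, 5 doses have been given. Superposition: Cmin = C₀·(f + f² + … + f^5).
≈ 22.000 × (0.2500 + 0.0625 + 0.0156 + 0.0039 + 0.0010) ≈ 22.000 × 0.3330 ≈ 7.326 mcg/mL.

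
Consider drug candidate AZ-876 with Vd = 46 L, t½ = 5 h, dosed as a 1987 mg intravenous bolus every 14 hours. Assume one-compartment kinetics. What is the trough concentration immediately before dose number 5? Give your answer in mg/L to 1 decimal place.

f = (1/2)^(τ/t½) = (1/2)^(14/5) ≈ 0.1436.
C₀ = D/Vd = 1987/46 ≈ 43.196 mg/L.
Before the 5th dose, 4 doses have been given. Superposition: Cmin = C₀·(f + f² + … + f^4).
≈ 43.196 × (0.1436 + 0.0206 + 0.0030 + 0.0004) ≈ 43.196 × 0.1676 ≈ 7.240 mg/L.

7.2 mg/L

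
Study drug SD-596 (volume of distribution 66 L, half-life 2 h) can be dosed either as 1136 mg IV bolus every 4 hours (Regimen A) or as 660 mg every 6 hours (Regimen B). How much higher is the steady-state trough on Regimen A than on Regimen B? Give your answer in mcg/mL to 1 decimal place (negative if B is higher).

Regimen A: f = (1/2)^(4/2) ≈ 0.2500; Cmin,ss = (1136/66)·f/(1−f) ≈ 5.737 mcg/mL.
Regimen B: f = (1/2)^(6/2) ≈ 0.1250; Cmin,ss = (660/66)·f/(1−f) ≈ 1.429 mcg/mL.
Difference ≈ 5.737 − 1.429 ≈ 4.308 mcg/mL.

4.3 mcg/mL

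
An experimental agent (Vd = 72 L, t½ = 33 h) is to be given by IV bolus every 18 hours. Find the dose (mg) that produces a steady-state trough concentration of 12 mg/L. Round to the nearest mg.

τ/t½ = 18/33 ≈ 0.54545, so f = (1/2)^(18/33) ≈ 0.685175.
Cmin,ss = (D/Vd)·f/(1−f), so D = Cmin,ss·Vd·(1−f)/f.
D = 12 × 72 × (1−f)/f ≈ 12 × 72 × 0.45948 ≈ 396.99 mg.

397 mg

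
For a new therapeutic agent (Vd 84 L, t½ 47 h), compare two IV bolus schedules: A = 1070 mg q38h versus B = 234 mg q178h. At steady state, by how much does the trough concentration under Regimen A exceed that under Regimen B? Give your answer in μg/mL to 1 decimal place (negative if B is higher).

Regimen A: f = (1/2)^(38/47) ≈ 0.5710; Cmin,ss = (1070/84)·f/(1−f) ≈ 16.954 μg/mL.
Regimen B: f = (1/2)^(178/47) ≈ 0.0724; Cmin,ss = (234/84)·f/(1−f) ≈ 0.217 μg/mL.
Difference ≈ 16.954 − 0.217 ≈ 16.737 μg/mL.

16.7 μg/mL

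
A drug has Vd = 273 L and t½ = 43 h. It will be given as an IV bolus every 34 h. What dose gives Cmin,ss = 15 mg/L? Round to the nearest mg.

τ/t½ = 34/43 ≈ 0.7907, so f = (1/2)^(34/43) ≈ 0.578064.
Cmin,ss = (D/Vd)·f/(1−f), so D = Cmin,ss·Vd·(1−f)/f.
D = 15 × 273 × (1−f)/f ≈ 15 × 273 × 0.72991 ≈ 2988.98 mg.

2989 mg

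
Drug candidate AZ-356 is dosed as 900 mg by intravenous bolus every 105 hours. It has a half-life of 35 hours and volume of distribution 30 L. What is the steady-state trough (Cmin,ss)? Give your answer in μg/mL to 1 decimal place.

The dosing interval is 3 half-lives, so f = 2^(−3) = 0.125.
At steady state, R = 1/(1 − 0.125) = 8/7.
Single-dose peak C₀ = D/Vd = 900/30 = 30 μg/mL.
Steady-state peak Cmax,ss = C₀·R = 30 × 8/7 ≈ 34.286 μg/mL.
Steady-state trough Cmin,ss = Cmax,ss·f ≈ 34.286 × 0.125 ≈ 4.286 μg/mL.

4.3 μg/mL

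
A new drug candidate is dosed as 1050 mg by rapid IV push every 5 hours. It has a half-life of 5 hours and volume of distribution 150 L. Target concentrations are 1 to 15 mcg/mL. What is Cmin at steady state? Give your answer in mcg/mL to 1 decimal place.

τ = 5 h = 1 half-life, so f = (1/2)^1 = 0.5.
Accumulation ratio R = 1/(1 − f) = 1/0.5 = 2/1.
Single-dose peak C₀ = D/Vd = 1050/150 = 7 mcg/mL.
Steady-state peak Cmax,ss = C₀·R = 7 × 2/1 ≈ 14.000 mcg/mL.
Steady-state trough Cmin,ss = Cmax,ss·f ≈ 14.000 × 0.5 ≈ 7.000 mcg/mL.
Trough 7.0 mcg/mL vs MEC 1 mcg/mL: adequate.

7.0 mcg/mL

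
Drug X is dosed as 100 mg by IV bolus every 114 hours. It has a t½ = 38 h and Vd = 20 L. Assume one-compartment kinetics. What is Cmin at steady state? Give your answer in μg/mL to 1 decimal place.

τ = 114 h = 3 half-lives, so f = (1/2)^3 = 0.125.
Accumulation ratio R = 1/(1 − f) = 1/0.875 = 8/7.
Single-dose peak C₀ = D/Vd = 100/20 = 5 μg/mL.
Steady-state peak Cmax,ss = C₀·R = 5 × 8/7 ≈ 5.714 μg/mL.
Steady-state trough Cmin,ss = Cmax,ss·f ≈ 5.714 × 0.125 ≈ 0.714 μg/mL.

0.7 μg/mL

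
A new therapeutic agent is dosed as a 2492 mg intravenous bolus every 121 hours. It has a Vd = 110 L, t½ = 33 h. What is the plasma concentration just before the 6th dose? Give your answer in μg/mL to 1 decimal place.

1.9 μg/mL

f = (1/2)^(τ/t½) = (1/2)^(121/33) ≈ 0.0787.
C₀ = D/Vd = 2492/110 ≈ 22.655 μg/mL.
Before the 6th dose, 5 doses have been given. Superposition: Cmin = C₀·(f + f² + … + f^5).
≈ 22.655 × (0.0787 + 0.0062 + 0.0005 + 0.0000 + 0.0000) ≈ 22.655 × 0.0854 ≈ 1.935 μg/mL.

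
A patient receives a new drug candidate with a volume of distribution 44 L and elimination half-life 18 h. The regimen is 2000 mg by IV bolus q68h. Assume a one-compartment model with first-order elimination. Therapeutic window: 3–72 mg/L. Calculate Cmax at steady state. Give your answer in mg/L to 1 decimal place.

49.0 mg/L

Over one 68-h interval, 68/18 ≈ 3.7778 half-lives elapse, leaving f ≈ 0.0729 of each dose.
Accumulation ratio R = 1/(1 − f) ≈ 1/0.9271 ≈ 1.0786.
Each bolus raises the concentration by D/Vd = 2000/44 ≈ 45.455 mg/L.
Steady-state peak Cmax,ss = C₀·R ≈ 45.455 × 1.0786 ≈ 49.028 mg/L.
Peak 49.0 mg/L vs MTC 72 mg/L: below toxic threshold.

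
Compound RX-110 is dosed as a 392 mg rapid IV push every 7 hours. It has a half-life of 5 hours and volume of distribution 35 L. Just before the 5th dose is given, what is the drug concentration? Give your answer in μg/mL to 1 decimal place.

6.7 μg/mL

f = (1/2)^(τ/t½) = (1/2)^(7/5) ≈ 0.3789.
C₀ = D/Vd = 392/35 ≈ 11.200 μg/mL.
Before the 5th dose, 4 doses have been given. Superposition: Cmin = C₀·(f + f² + … + f^4).
≈ 11.200 × (0.3789 + 0.1436 + 0.0544 + 0.0206) ≈ 11.200 × 0.5975 ≈ 6.692 μg/mL.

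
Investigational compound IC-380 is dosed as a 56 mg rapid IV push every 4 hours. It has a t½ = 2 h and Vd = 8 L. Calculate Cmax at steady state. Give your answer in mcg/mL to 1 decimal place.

τ = 4 h = 2 half-lives, so f = (1/2)^2 = 0.25.
At steady state, R = 1/(1 − 0.25) = 4/3.
Single-dose peak C₀ = D/Vd = 56/8 = 7 mcg/mL.
Steady-state peak Cmax,ss = C₀·R = 7 × 4/3 ≈ 9.333 mcg/mL.

9.3 mcg/mL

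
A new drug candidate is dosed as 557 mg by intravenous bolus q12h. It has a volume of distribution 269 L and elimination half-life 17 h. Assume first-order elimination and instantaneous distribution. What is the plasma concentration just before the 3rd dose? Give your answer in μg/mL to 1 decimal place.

f = (1/2)^(τ/t½) = (1/2)^(12/17) ≈ 0.6131.
C₀ = D/Vd = 557/269 ≈ 2.071 μg/mL.
Before the 3rd dose, 2 doses have been given. Superposition: Cmin = C₀·(f + f²).
≈ 2.071 × (0.6131 + 0.3759) ≈ 2.071 × 0.9890 ≈ 2.048 μg/mL.

2.0 μg/mL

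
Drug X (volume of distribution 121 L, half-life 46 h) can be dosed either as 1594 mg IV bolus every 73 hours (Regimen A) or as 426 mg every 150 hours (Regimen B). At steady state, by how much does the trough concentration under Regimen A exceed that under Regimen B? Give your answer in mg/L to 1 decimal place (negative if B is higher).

6.2 mg/L

Regimen A: f = (1/2)^(73/46) ≈ 0.3329; Cmin,ss = (1594/121)·f/(1−f) ≈ 6.574 mg/L.
Regimen B: f = (1/2)^(150/46) ≈ 0.1043; Cmin,ss = (426/121)·f/(1−f) ≈ 0.410 mg/L.
Difference ≈ 6.574 − 0.410 ≈ 6.164 mg/L.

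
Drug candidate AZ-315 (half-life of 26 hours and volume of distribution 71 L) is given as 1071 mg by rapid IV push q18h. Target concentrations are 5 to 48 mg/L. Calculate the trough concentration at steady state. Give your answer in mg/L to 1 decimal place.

24.5 mg/L

τ/t½ = 18/26 ≈ 0.69231, so fraction remaining f = (1/2)^(18/26) ≈ 0.6189.
Accumulation ratio R = 1/(1 − f) ≈ 1/0.3811 ≈ 2.6240.
Each bolus raises the concentration by D/Vd = 1071/71 ≈ 15.085 mg/L.
Cmax,ss = C₀/(1 − f) ≈ 15.085/0.3811 ≈ 39.583 mg/L.
One interval later, Cmin,ss = Cmax,ss·e^(−kτ) ≈ 39.583 × 0.6189 ≈ 24.498 mg/L.
Trough 24.5 mg/L vs MEC 5 mg/L: adequate.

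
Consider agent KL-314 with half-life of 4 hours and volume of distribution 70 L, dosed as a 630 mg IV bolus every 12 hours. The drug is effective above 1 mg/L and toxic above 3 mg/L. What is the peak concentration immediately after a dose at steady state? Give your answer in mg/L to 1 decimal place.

10.3 mg/L

τ = 12 h = 3 half-lives, so f = (1/2)^3 = 0.125.
Accumulation ratio R = 1/(1 − f) = 1/0.875 = 8/7.
Single-dose peak C₀ = D/Vd = 630/70 = 9 mg/L.
Steady-state peak Cmax,ss = C₀·R = 9 × 8/7 ≈ 10.286 mg/L.
Peak 10.3 mg/L vs MTC 3 mg/L: exceeds toxic threshold.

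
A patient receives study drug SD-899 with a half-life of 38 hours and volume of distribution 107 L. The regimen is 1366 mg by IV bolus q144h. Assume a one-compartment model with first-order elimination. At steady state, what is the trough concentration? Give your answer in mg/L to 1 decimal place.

Over one 144-h interval, 144/38 ≈ 3.7895 half-lives elapse, leaving f ≈ 0.0723 of each dose.
Accumulation ratio R = 1/(1 − f) ≈ 1/0.9277 ≈ 1.0779.
Each bolus raises the concentration by D/Vd = 1366/107 ≈ 12.766 mg/L.
Steady-state peak Cmax,ss = C₀·R ≈ 12.766 × 1.0779 ≈ 13.760 mg/L.
Steady-state trough Cmin,ss = Cmax,ss·f ≈ 13.760 × 0.0723 ≈ 0.995 mg/L.

1.0 mg/L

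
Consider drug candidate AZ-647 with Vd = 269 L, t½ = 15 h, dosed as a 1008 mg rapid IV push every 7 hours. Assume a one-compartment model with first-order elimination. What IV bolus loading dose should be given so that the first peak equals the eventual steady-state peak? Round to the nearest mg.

f = (1/2)^(7/15) ≈ 0.723635; accumulation ratio R = 1/(1−f) ≈ 3.61840.
Loading dose to hit Cmax,ss on first dose: D_load = D_maint·R ≈ 1008 × 3.61840 ≈ 3647.35 mg.

3647 mg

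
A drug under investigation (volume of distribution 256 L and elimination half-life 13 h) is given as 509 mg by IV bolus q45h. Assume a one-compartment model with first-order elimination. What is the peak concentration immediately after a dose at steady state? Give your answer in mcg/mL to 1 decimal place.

τ/t½ = 45/13 ≈ 3.4615, so fraction remaining f = (1/2)^(45/13) ≈ 0.0908.
At steady state, accumulation factor R = 1/(1 − e^(−kτ)) ≈ 1.0999.
Single-dose peak C₀ = D/Vd = 509/256 ≈ 1.988 mcg/mL.
Steady-state peak Cmax,ss = C₀·R ≈ 1.988 × 1.0999 ≈ 2.187 mcg/mL.

2.2 mcg/mL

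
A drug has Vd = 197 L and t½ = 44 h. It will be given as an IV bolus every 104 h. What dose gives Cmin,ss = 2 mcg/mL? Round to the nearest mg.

1634 mg

τ/t½ = 104/44 ≈ 2.3636, so f = (1/2)^(104/44) ≈ 0.194301.
Cmin,ss = (D/Vd)·f/(1−f), so D = Cmin,ss·Vd·(1−f)/f.
D = 2 × 197 × (1−f)/f ≈ 2 × 197 × 4.14665 ≈ 1633.78 mg.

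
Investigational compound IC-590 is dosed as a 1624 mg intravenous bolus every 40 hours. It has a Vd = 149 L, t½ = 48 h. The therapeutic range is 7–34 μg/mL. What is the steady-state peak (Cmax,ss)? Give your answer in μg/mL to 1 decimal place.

24.8 μg/mL

k = ln2/t½ = ln2/48 ≈ 0.014441 h⁻¹; fraction remaining f = e^(−kτ) = e^(−0.014441×40) ≈ 0.5612.
Accumulation ratio R = 1/(1 − f) ≈ 1/0.4388 ≈ 2.2789.
Each bolus raises the concentration by D/Vd = 1624/149 ≈ 10.899 μg/mL.
Steady-state peak Cmax,ss = C₀·R ≈ 10.899 × 2.2789 ≈ 24.838 μg/mL.
Peak 24.8 μg/mL vs MTC 34 μg/mL: below toxic threshold.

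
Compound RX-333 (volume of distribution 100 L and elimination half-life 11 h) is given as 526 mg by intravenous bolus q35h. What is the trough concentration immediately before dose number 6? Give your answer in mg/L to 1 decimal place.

f = (1/2)^(τ/t½) = (1/2)^(35/11) ≈ 0.1102.
C₀ = D/Vd = 526/100 ≈ 5.260 mg/L.
Before the 6th dose, 5 doses have been given. Superposition: Cmin = C₀·(f + f² + … + f^5).
≈ 5.260 × (0.1102 + 0.0121 + 0.0013 + 0.0001 + 0.0000) ≈ 5.260 × 0.1237 ≈ 0.651 mg/L.

0.7 mg/L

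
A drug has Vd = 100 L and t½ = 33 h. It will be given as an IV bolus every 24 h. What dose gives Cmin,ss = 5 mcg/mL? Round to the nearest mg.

τ/t½ = 24/33 ≈ 0.72727, so f = (1/2)^(24/33) ≈ 0.604045.
Cmin,ss = (D/Vd)·f/(1−f), so D = Cmin,ss·Vd·(1−f)/f.
D = 5 × 100 × (1−f)/f ≈ 5 × 100 × 0.65551 ≈ 327.75 mg.

328 mg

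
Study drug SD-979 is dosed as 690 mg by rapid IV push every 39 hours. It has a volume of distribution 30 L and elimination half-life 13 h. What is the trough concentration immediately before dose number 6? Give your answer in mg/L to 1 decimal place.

f = (1/2)^(τ/t½) = (1/2)^(39/13) ≈ 0.1250.
C₀ = D/Vd = 690/30 ≈ 23.000 mg/L.
Before the 6th dose, 5 doses have been given. Superposition: Cmin = C₀·(f + f² + … + f^5).
≈ 23.000 × (0.1250 + 0.0156 + 0.0020 + 0.0002 + 0.0000) ≈ 23.000 × 0.1428 ≈ 3.284 mg/L.

3.3 mg/L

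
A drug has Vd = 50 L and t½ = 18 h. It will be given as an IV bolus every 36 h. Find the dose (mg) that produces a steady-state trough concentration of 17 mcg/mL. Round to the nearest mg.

2550 mg

τ/t½ = 36/18 ≈ 2, so f = (1/2)^(36/18) ≈ 0.250000.
Cmin,ss = (D/Vd)·f/(1−f), so D = Cmin,ss·Vd·(1−f)/f.
D = 17 × 50 × (1−f)/f ≈ 17 × 50 × 3.00000 ≈ 2550.00 mg.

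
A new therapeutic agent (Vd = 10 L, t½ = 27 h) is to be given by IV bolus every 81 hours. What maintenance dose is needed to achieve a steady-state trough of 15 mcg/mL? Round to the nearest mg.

1050 mg

τ/t½ = 81/27 ≈ 3, so f = (1/2)^(81/27) ≈ 0.125000.
Cmin,ss = (D/Vd)·f/(1−f), so D = Cmin,ss·Vd·(1−f)/f.
D = 15 × 10 × (1−f)/f ≈ 15 × 10 × 7.00000 ≈ 1050.00 mg.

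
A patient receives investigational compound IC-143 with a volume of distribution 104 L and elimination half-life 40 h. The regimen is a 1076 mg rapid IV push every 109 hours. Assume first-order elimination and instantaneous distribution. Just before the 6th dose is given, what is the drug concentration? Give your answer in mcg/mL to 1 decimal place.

f = (1/2)^(τ/t½) = (1/2)^(109/40) ≈ 0.1512.
C₀ = D/Vd = 1076/104 ≈ 10.346 mcg/mL.
Before the 6th dose, 5 doses have been given. Superposition: Cmin = C₀·(f + f² + … + f^5).
≈ 10.346 × (0.1512 + 0.0229 + 0.0035 + 0.0005 + 0.0001) ≈ 10.346 × 0.1782 ≈ 1.844 mcg/mL.

1.8 mcg/mL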